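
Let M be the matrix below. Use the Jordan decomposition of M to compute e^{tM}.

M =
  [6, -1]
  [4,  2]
e^{tM} =
  [2*t*exp(4*t) + exp(4*t), -t*exp(4*t)]
  [4*t*exp(4*t), -2*t*exp(4*t) + exp(4*t)]

Strategy: write M = P · J · P⁻¹ where J is a Jordan canonical form, so e^{tM} = P · e^{tJ} · P⁻¹, and e^{tJ} can be computed block-by-block.

M has Jordan form
J =
  [4, 1]
  [0, 4]
(up to reordering of blocks).

Per-block formulas:
  For a 2×2 Jordan block J_2(4): exp(t · J_2(4)) = e^(4t)·(I + t·N), where N is the 2×2 nilpotent shift.

After assembling e^{tJ} and conjugating by P, we get:

e^{tM} =
  [2*t*exp(4*t) + exp(4*t), -t*exp(4*t)]
  [4*t*exp(4*t), -2*t*exp(4*t) + exp(4*t)]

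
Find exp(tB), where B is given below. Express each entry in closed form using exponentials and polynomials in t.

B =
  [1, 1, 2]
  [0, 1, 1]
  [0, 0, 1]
e^{tB} =
  [exp(t), t*exp(t), t^2*exp(t)/2 + 2*t*exp(t)]
  [0, exp(t), t*exp(t)]
  [0, 0, exp(t)]

Strategy: write B = P · J · P⁻¹ where J is a Jordan canonical form, so e^{tB} = P · e^{tJ} · P⁻¹, and e^{tJ} can be computed block-by-block.

B has Jordan form
J =
  [1, 1, 0]
  [0, 1, 1]
  [0, 0, 1]
(up to reordering of blocks).

Per-block formulas:
  For a 3×3 Jordan block J_3(1): exp(t · J_3(1)) = e^(1t)·(I + t·N + (t^2/2)·N^2), where N is the 3×3 nilpotent shift.

After assembling e^{tJ} and conjugating by P, we get:

e^{tB} =
  [exp(t), t*exp(t), t^2*exp(t)/2 + 2*t*exp(t)]
  [0, exp(t), t*exp(t)]
  [0, 0, exp(t)]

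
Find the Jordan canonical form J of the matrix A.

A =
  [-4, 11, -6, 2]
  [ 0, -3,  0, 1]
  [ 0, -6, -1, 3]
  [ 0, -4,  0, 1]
J_1(-4) ⊕ J_2(-1) ⊕ J_1(-1)

The characteristic polynomial is
  det(x·I − A) = x^4 + 7*x^3 + 15*x^2 + 13*x + 4 = (x + 1)^3*(x + 4)

Eigenvalues and multiplicities (the geometric multiplicity of λ is n − rank(A − λI), which equals the number of Jordan blocks for λ):
  λ = -4: algebraic multiplicity = 1, geometric multiplicity = 1
  λ = -1: algebraic multiplicity = 3, geometric multiplicity = 2

Determining the block sizes for each eigenvalue:
  λ = -4: one block (gm = 1), so the single block has size am = 1 → block sizes [1]
  λ = -1: 2 blocks summing to 3 forces exactly one block of size 2 and the rest size 1 → block sizes [2, 1]

Assembling the blocks gives a Jordan form
J =
  [-4,  0,  0,  0]
  [ 0, -1,  1,  0]
  [ 0,  0, -1,  0]
  [ 0,  0,  0, -1]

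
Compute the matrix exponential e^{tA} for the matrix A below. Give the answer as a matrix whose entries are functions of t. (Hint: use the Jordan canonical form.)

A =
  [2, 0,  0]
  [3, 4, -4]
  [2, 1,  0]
e^{tA} =
  [exp(2*t), 0, 0]
  [-t^2*exp(2*t) + 3*t*exp(2*t), 2*t*exp(2*t) + exp(2*t), -4*t*exp(2*t)]
  [-t^2*exp(2*t)/2 + 2*t*exp(2*t), t*exp(2*t), -2*t*exp(2*t) + exp(2*t)]

Strategy: write A = P · J · P⁻¹ where J is a Jordan canonical form, so e^{tA} = P · e^{tJ} · P⁻¹, and e^{tJ} can be computed block-by-block.

A has Jordan form
J =
  [2, 1, 0]
  [0, 2, 1]
  [0, 0, 2]
(up to reordering of blocks).

Per-block formulas:
  For a 3×3 Jordan block J_3(2): exp(t · J_3(2)) = e^(2t)·(I + t·N + (t^2/2)·N^2), where N is the 3×3 nilpotent shift.

After assembling e^{tJ} and conjugating by P, we get:

e^{tA} =
  [exp(2*t), 0, 0]
  [-t^2*exp(2*t) + 3*t*exp(2*t), 2*t*exp(2*t) + exp(2*t), -4*t*exp(2*t)]
  [-t^2*exp(2*t)/2 + 2*t*exp(2*t), t*exp(2*t), -2*t*exp(2*t) + exp(2*t)]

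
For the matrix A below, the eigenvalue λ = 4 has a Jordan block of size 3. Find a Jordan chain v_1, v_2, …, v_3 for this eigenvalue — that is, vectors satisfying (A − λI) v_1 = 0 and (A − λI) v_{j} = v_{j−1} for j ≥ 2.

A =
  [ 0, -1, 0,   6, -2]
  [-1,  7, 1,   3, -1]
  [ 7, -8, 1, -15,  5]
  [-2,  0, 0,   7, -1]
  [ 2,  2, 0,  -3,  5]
A Jordan chain for λ = 4 of length 3:
v_1 = (1, 0, -1, 0, -2)ᵀ
v_2 = (-4, -1, 7, -2, 2)ᵀ
v_3 = (1, 0, 0, 0, 0)ᵀ

Let N = A − (4)·I. We want v_3 with N^3 v_3 = 0 but N^2 v_3 ≠ 0; then v_{j-1} := N · v_j for j = 3, …, 2.

Pick v_3 = (1, 0, 0, 0, 0)ᵀ.
Then v_2 = N · v_3 = (-4, -1, 7, -2, 2)ᵀ.
Then v_1 = N · v_2 = (1, 0, -1, 0, -2)ᵀ.

Sanity check: (A − (4)·I) v_1 = (0, 0, 0, 0, 0)ᵀ = 0. ✓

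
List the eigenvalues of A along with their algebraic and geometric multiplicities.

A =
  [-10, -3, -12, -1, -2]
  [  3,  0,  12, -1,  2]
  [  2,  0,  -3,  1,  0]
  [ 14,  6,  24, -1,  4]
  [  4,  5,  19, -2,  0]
λ = -3: alg = 4, geom = 2; λ = -2: alg = 1, geom = 1

Step 1 — factor the characteristic polynomial to read off the algebraic multiplicities:
  χ_A(x) = (x + 2)*(x + 3)^4

Step 2 — compute geometric multiplicities via the rank-nullity identity g(λ) = n − rank(A − λI):
  rank(A − (-3)·I) = 3, so dim ker(A − (-3)·I) = n − 3 = 2
  rank(A − (-2)·I) = 4, so dim ker(A − (-2)·I) = n − 4 = 1

Summary:
  λ = -3: algebraic multiplicity = 4, geometric multiplicity = 2
  λ = -2: algebraic multiplicity = 1, geometric multiplicity = 1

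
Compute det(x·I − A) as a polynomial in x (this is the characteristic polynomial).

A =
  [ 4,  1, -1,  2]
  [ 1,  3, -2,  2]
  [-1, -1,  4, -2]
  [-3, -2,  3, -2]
x^4 - 9*x^3 + 30*x^2 - 44*x + 24

Expanding det(x·I − A) (e.g. by cofactor expansion or by noting that A is similar to its Jordan form J, which has the same characteristic polynomial as A) gives
  χ_A(x) = x^4 - 9*x^3 + 30*x^2 - 44*x + 24
which factors as (x - 3)*(x - 2)^3. The eigenvalues (with algebraic multiplicities) are λ = 2 with multiplicity 3, λ = 3 with multiplicity 1.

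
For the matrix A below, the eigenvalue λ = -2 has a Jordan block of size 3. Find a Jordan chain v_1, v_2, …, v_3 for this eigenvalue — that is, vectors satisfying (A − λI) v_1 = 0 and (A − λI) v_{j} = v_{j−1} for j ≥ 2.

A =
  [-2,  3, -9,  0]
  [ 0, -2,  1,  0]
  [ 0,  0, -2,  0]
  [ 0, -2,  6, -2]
A Jordan chain for λ = -2 of length 3:
v_1 = (3, 0, 0, -2)ᵀ
v_2 = (-9, 1, 0, 6)ᵀ
v_3 = (0, 0, 1, 0)ᵀ

Let N = A − (-2)·I. We want v_3 with N^3 v_3 = 0 but N^2 v_3 ≠ 0; then v_{j-1} := N · v_j for j = 3, …, 2.

Pick v_3 = (0, 0, 1, 0)ᵀ.
Then v_2 = N · v_3 = (-9, 1, 0, 6)ᵀ.
Then v_1 = N · v_2 = (3, 0, 0, -2)ᵀ.

Sanity check: (A − (-2)·I) v_1 = (0, 0, 0, 0)ᵀ = 0. ✓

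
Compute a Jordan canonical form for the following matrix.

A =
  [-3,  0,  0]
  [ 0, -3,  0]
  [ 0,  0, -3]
J_1(-3) ⊕ J_1(-3) ⊕ J_1(-3)

The characteristic polynomial is
  det(x·I − A) = x^3 + 9*x^2 + 27*x + 27 = (x + 3)^3

Eigenvalues and multiplicities (the geometric multiplicity of λ is n − rank(A − λI), which equals the number of Jordan blocks for λ):
  λ = -3: algebraic multiplicity = 3, geometric multiplicity = 3

Determining the block sizes for each eigenvalue:
  λ = -3: gm = am = 3, so every block has size 1 → block sizes [1, 1, 1]

Assembling the blocks gives a Jordan form
J =
  [-3,  0,  0]
  [ 0, -3,  0]
  [ 0,  0, -3]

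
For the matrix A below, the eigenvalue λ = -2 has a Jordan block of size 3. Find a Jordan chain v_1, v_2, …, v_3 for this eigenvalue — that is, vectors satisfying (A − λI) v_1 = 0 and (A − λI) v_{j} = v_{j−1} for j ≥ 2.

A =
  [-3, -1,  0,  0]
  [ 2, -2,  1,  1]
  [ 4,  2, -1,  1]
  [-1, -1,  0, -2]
A Jordan chain for λ = -2 of length 3:
v_1 = (-1, 1, 3, -1)ᵀ
v_2 = (-1, 2, 4, -1)ᵀ
v_3 = (1, 0, 0, 0)ᵀ

Let N = A − (-2)·I. We want v_3 with N^3 v_3 = 0 but N^2 v_3 ≠ 0; then v_{j-1} := N · v_j for j = 3, …, 2.

Pick v_3 = (1, 0, 0, 0)ᵀ.
Then v_2 = N · v_3 = (-1, 2, 4, -1)ᵀ.
Then v_1 = N · v_2 = (-1, 1, 3, -1)ᵀ.

Sanity check: (A − (-2)·I) v_1 = (0, 0, 0, 0)ᵀ = 0. ✓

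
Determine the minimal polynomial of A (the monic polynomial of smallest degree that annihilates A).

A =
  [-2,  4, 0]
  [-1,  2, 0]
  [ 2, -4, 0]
x^2

The characteristic polynomial is χ_A(x) = x^3, so the eigenvalues are known. The minimal polynomial is
  m_A(x) = Π_λ (x − λ)^{k_λ}
where k_λ is the size of the *largest* Jordan block for λ (equivalently, the smallest k with (A − λI)^k v = 0 for every generalised eigenvector v of λ).

  λ = 0: largest Jordan block has size 2, contributing (x − 0)^2

So m_A(x) = x^2 = x^2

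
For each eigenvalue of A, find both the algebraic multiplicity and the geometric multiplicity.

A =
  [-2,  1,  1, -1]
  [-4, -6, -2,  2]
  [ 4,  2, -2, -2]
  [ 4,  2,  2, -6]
λ = -4: alg = 4, geom = 3

Step 1 — factor the characteristic polynomial to read off the algebraic multiplicities:
  χ_A(x) = (x + 4)^4

Step 2 — compute geometric multiplicities via the rank-nullity identity g(λ) = n − rank(A − λI):
  rank(A − (-4)·I) = 1, so dim ker(A − (-4)·I) = n − 1 = 3

Summary:
  λ = -4: algebraic multiplicity = 4, geometric multiplicity = 3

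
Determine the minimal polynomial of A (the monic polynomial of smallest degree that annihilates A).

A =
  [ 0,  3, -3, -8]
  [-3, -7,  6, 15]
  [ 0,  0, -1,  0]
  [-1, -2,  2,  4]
x^3 + 3*x^2 + 3*x + 1

The characteristic polynomial is χ_A(x) = (x + 1)^4, so the eigenvalues are known. The minimal polynomial is
  m_A(x) = Π_λ (x − λ)^{k_λ}
where k_λ is the size of the *largest* Jordan block for λ (equivalently, the smallest k with (A − λI)^k v = 0 for every generalised eigenvector v of λ).

  λ = -1: largest Jordan block has size 3, contributing (x + 1)^3

So m_A(x) = (x + 1)^3 = x^3 + 3*x^2 + 3*x + 1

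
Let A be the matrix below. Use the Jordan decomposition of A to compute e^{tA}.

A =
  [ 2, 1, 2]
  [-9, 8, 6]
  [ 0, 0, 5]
e^{tA} =
  [-3*t*exp(5*t) + exp(5*t), t*exp(5*t), 2*t*exp(5*t)]
  [-9*t*exp(5*t), 3*t*exp(5*t) + exp(5*t), 6*t*exp(5*t)]
  [0, 0, exp(5*t)]

Strategy: write A = P · J · P⁻¹ where J is a Jordan canonical form, so e^{tA} = P · e^{tJ} · P⁻¹, and e^{tJ} can be computed block-by-block.

A has Jordan form
J =
  [5, 1, 0]
  [0, 5, 0]
  [0, 0, 5]
(up to reordering of blocks).

Per-block formulas:
  For a 2×2 Jordan block J_2(5): exp(t · J_2(5)) = e^(5t)·(I + t·N), where N is the 2×2 nilpotent shift.
  For a 1×1 block at λ = 5: exp(t · [5]) = [e^(5t)].

After assembling e^{tJ} and conjugating by P, we get:

e^{tA} =
  [-3*t*exp(5*t) + exp(5*t), t*exp(5*t), 2*t*exp(5*t)]
  [-9*t*exp(5*t), 3*t*exp(5*t) + exp(5*t), 6*t*exp(5*t)]
  [0, 0, exp(5*t)]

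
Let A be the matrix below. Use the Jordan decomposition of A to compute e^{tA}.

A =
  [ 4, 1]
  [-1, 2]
e^{tA} =
  [t*exp(3*t) + exp(3*t), t*exp(3*t)]
  [-t*exp(3*t), -t*exp(3*t) + exp(3*t)]

Strategy: write A = P · J · P⁻¹ where J is a Jordan canonical form, so e^{tA} = P · e^{tJ} · P⁻¹, and e^{tJ} can be computed block-by-block.

A has Jordan form
J =
  [3, 1]
  [0, 3]
(up to reordering of blocks).

Per-block formulas:
  For a 2×2 Jordan block J_2(3): exp(t · J_2(3)) = e^(3t)·(I + t·N), where N is the 2×2 nilpotent shift.

After assembling e^{tJ} and conjugating by P, we get:

e^{tA} =
  [t*exp(3*t) + exp(3*t), t*exp(3*t)]
  [-t*exp(3*t), -t*exp(3*t) + exp(3*t)]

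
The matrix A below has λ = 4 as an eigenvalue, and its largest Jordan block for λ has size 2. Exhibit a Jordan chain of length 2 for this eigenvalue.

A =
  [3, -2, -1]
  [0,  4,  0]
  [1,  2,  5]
A Jordan chain for λ = 4 of length 2:
v_1 = (-1, 0, 1)ᵀ
v_2 = (1, 0, 0)ᵀ

Let N = A − (4)·I. We want v_2 with N^2 v_2 = 0 but N^1 v_2 ≠ 0; then v_{j-1} := N · v_j for j = 2, …, 2.

Pick v_2 = (1, 0, 0)ᵀ.
Then v_1 = N · v_2 = (-1, 0, 1)ᵀ.

Sanity check: (A − (4)·I) v_1 = (0, 0, 0)ᵀ = 0. ✓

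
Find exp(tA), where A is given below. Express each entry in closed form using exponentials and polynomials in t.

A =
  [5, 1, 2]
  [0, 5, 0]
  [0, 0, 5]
e^{tA} =
  [exp(5*t), t*exp(5*t), 2*t*exp(5*t)]
  [0, exp(5*t), 0]
  [0, 0, exp(5*t)]

Strategy: write A = P · J · P⁻¹ where J is a Jordan canonical form, so e^{tA} = P · e^{tJ} · P⁻¹, and e^{tJ} can be computed block-by-block.

A has Jordan form
J =
  [5, 1, 0]
  [0, 5, 0]
  [0, 0, 5]
(up to reordering of blocks).

Per-block formulas:
  For a 1×1 block at λ = 5: exp(t · [5]) = [e^(5t)].
  For a 2×2 Jordan block J_2(5): exp(t · J_2(5)) = e^(5t)·(I + t·N), where N is the 2×2 nilpotent shift.

After assembling e^{tJ} and conjugating by P, we get:

e^{tA} =
  [exp(5*t), t*exp(5*t), 2*t*exp(5*t)]
  [0, exp(5*t), 0]
  [0, 0, exp(5*t)]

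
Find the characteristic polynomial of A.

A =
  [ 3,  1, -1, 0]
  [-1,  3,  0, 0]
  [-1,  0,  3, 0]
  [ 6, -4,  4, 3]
x^4 - 12*x^3 + 54*x^2 - 108*x + 81

Expanding det(x·I − A) (e.g. by cofactor expansion or by noting that A is similar to its Jordan form J, which has the same characteristic polynomial as A) gives
  χ_A(x) = x^4 - 12*x^3 + 54*x^2 - 108*x + 81
which factors as (x - 3)^4. The eigenvalues (with algebraic multiplicities) are λ = 3 with multiplicity 4.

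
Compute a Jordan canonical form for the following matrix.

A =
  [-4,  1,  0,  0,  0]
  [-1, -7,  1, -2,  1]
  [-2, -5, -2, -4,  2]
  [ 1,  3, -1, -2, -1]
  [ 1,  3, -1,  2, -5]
J_3(-4) ⊕ J_1(-4) ⊕ J_1(-4)

The characteristic polynomial is
  det(x·I − A) = x^5 + 20*x^4 + 160*x^3 + 640*x^2 + 1280*x + 1024 = (x + 4)^5

Eigenvalues and multiplicities (the geometric multiplicity of λ is n − rank(A − λI), which equals the number of Jordan blocks for λ):
  λ = -4: algebraic multiplicity = 5, geometric multiplicity = 3

Determining the block sizes for each eigenvalue:
  λ = -4: with am = 5 and gm = 3, the partition is not yet determined (e.g. several partitions of 5 into 3 parts exist). Let N = A − (-4)·I. Computing rank(N^1) = 2, rank(N^2) = 1, rank(N^3) = 0; the number of blocks of size ≥ j is rank(N^{j−1}) − rank(N^j), giving [3, 1, 1]. So we have 1 block(s) of size 3, 2 block(s) of size 1 → block sizes [3, 1, 1]

Assembling the blocks gives a Jordan form
J =
  [-4,  1,  0,  0,  0]
  [ 0, -4,  1,  0,  0]
  [ 0,  0, -4,  0,  0]
  [ 0,  0,  0, -4,  0]
  [ 0,  0,  0,  0, -4]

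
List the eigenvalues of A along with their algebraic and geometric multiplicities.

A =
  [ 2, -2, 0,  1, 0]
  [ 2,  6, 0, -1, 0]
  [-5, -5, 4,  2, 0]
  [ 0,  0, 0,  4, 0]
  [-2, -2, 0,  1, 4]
λ = 4: alg = 5, geom = 3

Step 1 — factor the characteristic polynomial to read off the algebraic multiplicities:
  χ_A(x) = (x - 4)^5

Step 2 — compute geometric multiplicities via the rank-nullity identity g(λ) = n − rank(A − λI):
  rank(A − (4)·I) = 2, so dim ker(A − (4)·I) = n − 2 = 3

Summary:
  λ = 4: algebraic multiplicity = 5, geometric multiplicity = 3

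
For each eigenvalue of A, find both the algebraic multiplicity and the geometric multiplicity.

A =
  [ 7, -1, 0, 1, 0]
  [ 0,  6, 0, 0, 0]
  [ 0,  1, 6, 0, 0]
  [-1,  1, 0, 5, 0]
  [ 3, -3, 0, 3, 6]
λ = 6: alg = 5, geom = 3

Step 1 — factor the characteristic polynomial to read off the algebraic multiplicities:
  χ_A(x) = (x - 6)^5

Step 2 — compute geometric multiplicities via the rank-nullity identity g(λ) = n − rank(A − λI):
  rank(A − (6)·I) = 2, so dim ker(A − (6)·I) = n − 2 = 3

Summary:
  λ = 6: algebraic multiplicity = 5, geometric multiplicity = 3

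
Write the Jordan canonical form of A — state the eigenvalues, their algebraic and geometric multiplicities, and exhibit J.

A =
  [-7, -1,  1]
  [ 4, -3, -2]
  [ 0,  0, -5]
J_2(-5) ⊕ J_1(-5)

The characteristic polynomial is
  det(x·I − A) = x^3 + 15*x^2 + 75*x + 125 = (x + 5)^3

Eigenvalues and multiplicities (the geometric multiplicity of λ is n − rank(A − λI), which equals the number of Jordan blocks for λ):
  λ = -5: algebraic multiplicity = 3, geometric multiplicity = 2

Determining the block sizes for each eigenvalue:
  λ = -5: 2 blocks summing to 3 forces exactly one block of size 2 and the rest size 1 → block sizes [2, 1]

Assembling the blocks gives a Jordan form
J =
  [-5,  1,  0]
  [ 0, -5,  0]
  [ 0,  0, -5]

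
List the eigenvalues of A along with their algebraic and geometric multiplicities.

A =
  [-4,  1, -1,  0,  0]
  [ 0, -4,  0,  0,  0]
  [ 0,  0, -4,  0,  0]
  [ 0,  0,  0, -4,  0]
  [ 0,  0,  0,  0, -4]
λ = -4: alg = 5, geom = 4

Step 1 — factor the characteristic polynomial to read off the algebraic multiplicities:
  χ_A(x) = (x + 4)^5

Step 2 — compute geometric multiplicities via the rank-nullity identity g(λ) = n − rank(A − λI):
  rank(A − (-4)·I) = 1, so dim ker(A − (-4)·I) = n − 1 = 4

Summary:
  λ = -4: algebraic multiplicity = 5, geometric multiplicity = 4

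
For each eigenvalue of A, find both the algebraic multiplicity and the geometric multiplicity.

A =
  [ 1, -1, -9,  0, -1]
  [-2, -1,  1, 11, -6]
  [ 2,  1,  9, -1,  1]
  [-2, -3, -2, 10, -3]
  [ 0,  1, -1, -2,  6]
λ = 5: alg = 5, geom = 3

Step 1 — factor the characteristic polynomial to read off the algebraic multiplicities:
  χ_A(x) = (x - 5)^5

Step 2 — compute geometric multiplicities via the rank-nullity identity g(λ) = n − rank(A − λI):
  rank(A − (5)·I) = 2, so dim ker(A − (5)·I) = n − 2 = 3

Summary:
  λ = 5: algebraic multiplicity = 5, geometric multiplicity = 3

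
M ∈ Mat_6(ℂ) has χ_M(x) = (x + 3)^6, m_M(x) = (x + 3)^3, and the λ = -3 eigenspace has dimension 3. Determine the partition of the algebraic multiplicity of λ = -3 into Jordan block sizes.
Block sizes for λ = -3: [3, 2, 1]

Step 1 — from the characteristic polynomial, algebraic multiplicity of λ = -3 is 6. From dim ker(M − (-3)·I) = 3, there are exactly 3 Jordan blocks for λ = -3.
Step 2 — from the minimal polynomial, the factor (x + 3)^3 tells us the largest block for λ = -3 has size 3.
Step 3 — with total size 6, 3 blocks, and largest block 3, the block sizes (in nonincreasing order) are [3, 2, 1].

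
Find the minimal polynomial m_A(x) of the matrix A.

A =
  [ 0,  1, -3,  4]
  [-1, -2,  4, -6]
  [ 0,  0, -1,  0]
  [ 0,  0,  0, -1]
x^3 + 3*x^2 + 3*x + 1

The characteristic polynomial is χ_A(x) = (x + 1)^4, so the eigenvalues are known. The minimal polynomial is
  m_A(x) = Π_λ (x − λ)^{k_λ}
where k_λ is the size of the *largest* Jordan block for λ (equivalently, the smallest k with (A − λI)^k v = 0 for every generalised eigenvector v of λ).

  λ = -1: largest Jordan block has size 3, contributing (x + 1)^3

So m_A(x) = (x + 1)^3 = x^3 + 3*x^2 + 3*x + 1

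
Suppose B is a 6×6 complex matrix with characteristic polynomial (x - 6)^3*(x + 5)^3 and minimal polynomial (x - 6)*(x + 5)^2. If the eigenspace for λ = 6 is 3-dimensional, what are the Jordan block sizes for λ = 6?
Block sizes for λ = 6: [1, 1, 1]

Step 1 — from the characteristic polynomial, algebraic multiplicity of λ = 6 is 3. From dim ker(B − (6)·I) = 3, there are exactly 3 Jordan blocks for λ = 6.
Step 2 — from the minimal polynomial, the factor (x − 6) tells us the largest block for λ = 6 has size 1.
Step 3 — with total size 3, 3 blocks, and largest block 1, the block sizes (in nonincreasing order) are [1, 1, 1].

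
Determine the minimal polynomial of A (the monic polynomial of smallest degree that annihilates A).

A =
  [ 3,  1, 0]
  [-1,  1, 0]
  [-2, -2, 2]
x^2 - 4*x + 4

The characteristic polynomial is χ_A(x) = (x - 2)^3, so the eigenvalues are known. The minimal polynomial is
  m_A(x) = Π_λ (x − λ)^{k_λ}
where k_λ is the size of the *largest* Jordan block for λ (equivalently, the smallest k with (A − λI)^k v = 0 for every generalised eigenvector v of λ).

  λ = 2: largest Jordan block has size 2, contributing (x − 2)^2

So m_A(x) = (x - 2)^2 = x^2 - 4*x + 4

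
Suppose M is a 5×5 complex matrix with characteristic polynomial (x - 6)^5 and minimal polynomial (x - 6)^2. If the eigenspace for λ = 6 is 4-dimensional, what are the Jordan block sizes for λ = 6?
Block sizes for λ = 6: [2, 1, 1, 1]

Step 1 — from the characteristic polynomial, algebraic multiplicity of λ = 6 is 5. From dim ker(M − (6)·I) = 4, there are exactly 4 Jordan blocks for λ = 6.
Step 2 — from the minimal polynomial, the factor (x − 6)^2 tells us the largest block for λ = 6 has size 2.
Step 3 — with total size 5, 4 blocks, and largest block 2, the block sizes (in nonincreasing order) are [2, 1, 1, 1].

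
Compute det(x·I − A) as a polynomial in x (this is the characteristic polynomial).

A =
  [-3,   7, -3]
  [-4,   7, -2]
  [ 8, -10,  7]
x^3 - 11*x^2 + 39*x - 45

Expanding det(x·I − A) (e.g. by cofactor expansion or by noting that A is similar to its Jordan form J, which has the same characteristic polynomial as A) gives
  χ_A(x) = x^3 - 11*x^2 + 39*x - 45
which factors as (x - 5)*(x - 3)^2. The eigenvalues (with algebraic multiplicities) are λ = 3 with multiplicity 2, λ = 5 with multiplicity 1.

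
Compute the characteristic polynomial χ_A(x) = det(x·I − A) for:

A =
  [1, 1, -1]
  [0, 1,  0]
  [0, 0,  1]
x^3 - 3*x^2 + 3*x - 1

Expanding det(x·I − A) (e.g. by cofactor expansion or by noting that A is similar to its Jordan form J, which has the same characteristic polynomial as A) gives
  χ_A(x) = x^3 - 3*x^2 + 3*x - 1
which factors as (x - 1)^3. The eigenvalues (with algebraic multiplicities) are λ = 1 with multiplicity 3.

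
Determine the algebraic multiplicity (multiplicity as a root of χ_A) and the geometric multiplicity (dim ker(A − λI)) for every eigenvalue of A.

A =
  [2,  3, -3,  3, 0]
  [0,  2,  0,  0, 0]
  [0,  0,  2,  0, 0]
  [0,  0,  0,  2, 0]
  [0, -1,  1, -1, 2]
λ = 2: alg = 5, geom = 4

Step 1 — factor the characteristic polynomial to read off the algebraic multiplicities:
  χ_A(x) = (x - 2)^5

Step 2 — compute geometric multiplicities via the rank-nullity identity g(λ) = n − rank(A − λI):
  rank(A − (2)·I) = 1, so dim ker(A − (2)·I) = n − 1 = 4

Summary:
  λ = 2: algebraic multiplicity = 5, geometric multiplicity = 4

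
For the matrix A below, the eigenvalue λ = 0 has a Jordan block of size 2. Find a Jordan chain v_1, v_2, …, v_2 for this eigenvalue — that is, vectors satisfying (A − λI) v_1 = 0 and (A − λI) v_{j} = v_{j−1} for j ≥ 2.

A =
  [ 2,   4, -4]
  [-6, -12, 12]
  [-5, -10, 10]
A Jordan chain for λ = 0 of length 2:
v_1 = (2, -6, -5)ᵀ
v_2 = (1, 0, 0)ᵀ

Let N = A − (0)·I. We want v_2 with N^2 v_2 = 0 but N^1 v_2 ≠ 0; then v_{j-1} := N · v_j for j = 2, …, 2.

Pick v_2 = (1, 0, 0)ᵀ.
Then v_1 = N · v_2 = (2, -6, -5)ᵀ.

Sanity check: (A − (0)·I) v_1 = (0, 0, 0)ᵀ = 0. ✓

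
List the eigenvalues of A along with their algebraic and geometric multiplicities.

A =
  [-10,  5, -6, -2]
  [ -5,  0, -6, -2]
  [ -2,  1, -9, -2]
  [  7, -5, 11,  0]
λ = -5: alg = 3, geom = 1; λ = -4: alg = 1, geom = 1

Step 1 — factor the characteristic polynomial to read off the algebraic multiplicities:
  χ_A(x) = (x + 4)*(x + 5)^3

Step 2 — compute geometric multiplicities via the rank-nullity identity g(λ) = n − rank(A − λI):
  rank(A − (-5)·I) = 3, so dim ker(A − (-5)·I) = n − 3 = 1
  rank(A − (-4)·I) = 3, so dim ker(A − (-4)·I) = n − 3 = 1

Summary:
  λ = -5: algebraic multiplicity = 3, geometric multiplicity = 1
  λ = -4: algebraic multiplicity = 1, geometric multiplicity = 1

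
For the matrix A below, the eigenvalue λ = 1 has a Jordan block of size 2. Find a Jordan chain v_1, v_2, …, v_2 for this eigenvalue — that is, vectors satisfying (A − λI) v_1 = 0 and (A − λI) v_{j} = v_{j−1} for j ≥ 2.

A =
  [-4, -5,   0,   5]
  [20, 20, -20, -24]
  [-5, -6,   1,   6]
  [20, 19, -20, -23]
A Jordan chain for λ = 1 of length 2:
v_1 = (0, -16, 4, -16)ᵀ
v_2 = (4, -4, 1, 0)ᵀ

Let N = A − (1)·I. We want v_2 with N^2 v_2 = 0 but N^1 v_2 ≠ 0; then v_{j-1} := N · v_j for j = 2, …, 2.

Pick v_2 = (4, -4, 1, 0)ᵀ.
Then v_1 = N · v_2 = (0, -16, 4, -16)ᵀ.

Sanity check: (A − (1)·I) v_1 = (0, 0, 0, 0)ᵀ = 0. ✓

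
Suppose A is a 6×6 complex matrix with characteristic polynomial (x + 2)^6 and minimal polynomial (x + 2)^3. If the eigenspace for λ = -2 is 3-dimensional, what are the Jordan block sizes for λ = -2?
Block sizes for λ = -2: [3, 2, 1]

Step 1 — from the characteristic polynomial, algebraic multiplicity of λ = -2 is 6. From dim ker(A − (-2)·I) = 3, there are exactly 3 Jordan blocks for λ = -2.
Step 2 — from the minimal polynomial, the factor (x + 2)^3 tells us the largest block for λ = -2 has size 3.
Step 3 — with total size 6, 3 blocks, and largest block 3, the block sizes (in nonincreasing order) are [3, 2, 1].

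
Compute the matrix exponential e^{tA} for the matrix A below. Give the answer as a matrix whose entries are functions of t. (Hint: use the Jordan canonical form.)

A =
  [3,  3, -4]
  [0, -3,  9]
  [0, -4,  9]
e^{tA} =
  [exp(3*t), -t^2*exp(3*t) + 3*t*exp(3*t), 3*t^2*exp(3*t)/2 - 4*t*exp(3*t)]
  [0, -6*t*exp(3*t) + exp(3*t), 9*t*exp(3*t)]
  [0, -4*t*exp(3*t), 6*t*exp(3*t) + exp(3*t)]

Strategy: write A = P · J · P⁻¹ where J is a Jordan canonical form, so e^{tA} = P · e^{tJ} · P⁻¹, and e^{tJ} can be computed block-by-block.

A has Jordan form
J =
  [3, 1, 0]
  [0, 3, 1]
  [0, 0, 3]
(up to reordering of blocks).

Per-block formulas:
  For a 3×3 Jordan block J_3(3): exp(t · J_3(3)) = e^(3t)·(I + t·N + (t^2/2)·N^2), where N is the 3×3 nilpotent shift.

After assembling e^{tJ} and conjugating by P, we get:

e^{tA} =
  [exp(3*t), -t^2*exp(3*t) + 3*t*exp(3*t), 3*t^2*exp(3*t)/2 - 4*t*exp(3*t)]
  [0, -6*t*exp(3*t) + exp(3*t), 9*t*exp(3*t)]
  [0, -4*t*exp(3*t), 6*t*exp(3*t) + exp(3*t)]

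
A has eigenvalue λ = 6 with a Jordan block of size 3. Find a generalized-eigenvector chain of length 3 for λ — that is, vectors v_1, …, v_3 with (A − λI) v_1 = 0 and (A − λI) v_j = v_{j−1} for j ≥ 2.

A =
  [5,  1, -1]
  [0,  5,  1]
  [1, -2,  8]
A Jordan chain for λ = 6 of length 3:
v_1 = (0, 1, 1)ᵀ
v_2 = (-1, 0, 1)ᵀ
v_3 = (1, 0, 0)ᵀ

Let N = A − (6)·I. We want v_3 with N^3 v_3 = 0 but N^2 v_3 ≠ 0; then v_{j-1} := N · v_j for j = 3, …, 2.

Pick v_3 = (1, 0, 0)ᵀ.
Then v_2 = N · v_3 = (-1, 0, 1)ᵀ.
Then v_1 = N · v_2 = (0, 1, 1)ᵀ.

Sanity check: (A − (6)·I) v_1 = (0, 0, 0)ᵀ = 0. ✓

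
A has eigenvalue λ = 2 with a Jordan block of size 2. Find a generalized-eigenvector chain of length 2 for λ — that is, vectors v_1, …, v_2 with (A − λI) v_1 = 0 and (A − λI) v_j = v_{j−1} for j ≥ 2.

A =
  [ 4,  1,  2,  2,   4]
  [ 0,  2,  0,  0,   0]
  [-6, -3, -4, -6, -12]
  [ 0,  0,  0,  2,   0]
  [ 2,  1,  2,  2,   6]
A Jordan chain for λ = 2 of length 2:
v_1 = (2, 0, -6, 0, 2)ᵀ
v_2 = (1, 0, 0, 0, 0)ᵀ

Let N = A − (2)·I. We want v_2 with N^2 v_2 = 0 but N^1 v_2 ≠ 0; then v_{j-1} := N · v_j for j = 2, …, 2.

Pick v_2 = (1, 0, 0, 0, 0)ᵀ.
Then v_1 = N · v_2 = (2, 0, -6, 0, 2)ᵀ.

Sanity check: (A − (2)·I) v_1 = (0, 0, 0, 0, 0)ᵀ = 0. ✓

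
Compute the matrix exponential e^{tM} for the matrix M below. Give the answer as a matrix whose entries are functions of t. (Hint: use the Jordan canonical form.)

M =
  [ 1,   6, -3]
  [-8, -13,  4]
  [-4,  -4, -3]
e^{tM} =
  [6*t*exp(-5*t) + exp(-5*t), 6*t*exp(-5*t), -3*t*exp(-5*t)]
  [-8*t*exp(-5*t), -8*t*exp(-5*t) + exp(-5*t), 4*t*exp(-5*t)]
  [-4*t*exp(-5*t), -4*t*exp(-5*t), 2*t*exp(-5*t) + exp(-5*t)]

Strategy: write M = P · J · P⁻¹ where J is a Jordan canonical form, so e^{tM} = P · e^{tJ} · P⁻¹, and e^{tJ} can be computed block-by-block.

M has Jordan form
J =
  [-5,  1,  0]
  [ 0, -5,  0]
  [ 0,  0, -5]
(up to reordering of blocks).

Per-block formulas:
  For a 2×2 Jordan block J_2(-5): exp(t · J_2(-5)) = e^(-5t)·(I + t·N), where N is the 2×2 nilpotent shift.
  For a 1×1 block at λ = -5: exp(t · [-5]) = [e^(-5t)].

After assembling e^{tJ} and conjugating by P, we get:

e^{tM} =
  [6*t*exp(-5*t) + exp(-5*t), 6*t*exp(-5*t), -3*t*exp(-5*t)]
  [-8*t*exp(-5*t), -8*t*exp(-5*t) + exp(-5*t), 4*t*exp(-5*t)]
  [-4*t*exp(-5*t), -4*t*exp(-5*t), 2*t*exp(-5*t) + exp(-5*t)]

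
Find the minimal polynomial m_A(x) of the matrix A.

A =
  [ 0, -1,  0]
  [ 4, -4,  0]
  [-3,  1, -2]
x^3 + 6*x^2 + 12*x + 8

The characteristic polynomial is χ_A(x) = (x + 2)^3, so the eigenvalues are known. The minimal polynomial is
  m_A(x) = Π_λ (x − λ)^{k_λ}
where k_λ is the size of the *largest* Jordan block for λ (equivalently, the smallest k with (A − λI)^k v = 0 for every generalised eigenvector v of λ).

  λ = -2: largest Jordan block has size 3, contributing (x + 2)^3

So m_A(x) = (x + 2)^3 = x^3 + 6*x^2 + 12*x + 8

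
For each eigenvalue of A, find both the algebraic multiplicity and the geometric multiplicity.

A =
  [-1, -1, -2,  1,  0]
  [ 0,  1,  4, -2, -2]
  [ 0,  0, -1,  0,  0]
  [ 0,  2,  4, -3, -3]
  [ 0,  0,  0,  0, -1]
λ = -1: alg = 5, geom = 3

Step 1 — factor the characteristic polynomial to read off the algebraic multiplicities:
  χ_A(x) = (x + 1)^5

Step 2 — compute geometric multiplicities via the rank-nullity identity g(λ) = n − rank(A − λI):
  rank(A − (-1)·I) = 2, so dim ker(A − (-1)·I) = n − 2 = 3

Summary:
  λ = -1: algebraic multiplicity = 5, geometric multiplicity = 3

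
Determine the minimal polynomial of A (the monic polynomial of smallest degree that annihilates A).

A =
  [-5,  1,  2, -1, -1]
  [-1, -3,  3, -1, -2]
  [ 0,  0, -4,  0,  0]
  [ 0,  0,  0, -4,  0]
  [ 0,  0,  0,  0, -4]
x^3 + 12*x^2 + 48*x + 64

The characteristic polynomial is χ_A(x) = (x + 4)^5, so the eigenvalues are known. The minimal polynomial is
  m_A(x) = Π_λ (x − λ)^{k_λ}
where k_λ is the size of the *largest* Jordan block for λ (equivalently, the smallest k with (A − λI)^k v = 0 for every generalised eigenvector v of λ).

  λ = -4: largest Jordan block has size 3, contributing (x + 4)^3

So m_A(x) = (x + 4)^3 = x^3 + 12*x^2 + 48*x + 64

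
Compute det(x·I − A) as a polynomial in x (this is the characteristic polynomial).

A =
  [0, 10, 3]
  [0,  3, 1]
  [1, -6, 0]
x^3 - 3*x^2 + 3*x - 1

Expanding det(x·I − A) (e.g. by cofactor expansion or by noting that A is similar to its Jordan form J, which has the same characteristic polynomial as A) gives
  χ_A(x) = x^3 - 3*x^2 + 3*x - 1
which factors as (x - 1)^3. The eigenvalues (with algebraic multiplicities) are λ = 1 with multiplicity 3.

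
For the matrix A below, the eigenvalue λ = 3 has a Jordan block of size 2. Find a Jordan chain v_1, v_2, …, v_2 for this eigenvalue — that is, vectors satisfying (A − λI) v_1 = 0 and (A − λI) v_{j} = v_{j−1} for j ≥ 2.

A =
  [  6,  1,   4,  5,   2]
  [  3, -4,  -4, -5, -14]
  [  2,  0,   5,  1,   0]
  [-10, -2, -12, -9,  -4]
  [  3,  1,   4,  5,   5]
A Jordan chain for λ = 3 of length 2:
v_1 = (-1, 1, 1, 0, -1)ᵀ
v_2 = (1, 1, 0, -1, 0)ᵀ

Let N = A − (3)·I. We want v_2 with N^2 v_2 = 0 but N^1 v_2 ≠ 0; then v_{j-1} := N · v_j for j = 2, …, 2.

Pick v_2 = (1, 1, 0, -1, 0)ᵀ.
Then v_1 = N · v_2 = (-1, 1, 1, 0, -1)ᵀ.

Sanity check: (A − (3)·I) v_1 = (0, 0, 0, 0, 0)ᵀ = 0. ✓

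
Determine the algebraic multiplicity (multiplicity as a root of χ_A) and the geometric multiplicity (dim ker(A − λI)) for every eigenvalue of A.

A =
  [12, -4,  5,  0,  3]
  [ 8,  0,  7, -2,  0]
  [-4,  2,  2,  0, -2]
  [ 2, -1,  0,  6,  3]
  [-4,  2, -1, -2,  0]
λ = 4: alg = 5, geom = 2

Step 1 — factor the characteristic polynomial to read off the algebraic multiplicities:
  χ_A(x) = (x - 4)^5

Step 2 — compute geometric multiplicities via the rank-nullity identity g(λ) = n − rank(A − λI):
  rank(A − (4)·I) = 3, so dim ker(A − (4)·I) = n − 3 = 2

Summary:
  λ = 4: algebraic multiplicity = 5, geometric multiplicity = 2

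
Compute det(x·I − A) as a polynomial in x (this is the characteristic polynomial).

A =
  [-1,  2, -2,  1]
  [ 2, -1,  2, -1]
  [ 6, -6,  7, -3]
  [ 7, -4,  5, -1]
x^4 - 4*x^3 + 6*x^2 - 4*x + 1

Expanding det(x·I − A) (e.g. by cofactor expansion or by noting that A is similar to its Jordan form J, which has the same characteristic polynomial as A) gives
  χ_A(x) = x^4 - 4*x^3 + 6*x^2 - 4*x + 1
which factors as (x - 1)^4. The eigenvalues (with algebraic multiplicities) are λ = 1 with multiplicity 4.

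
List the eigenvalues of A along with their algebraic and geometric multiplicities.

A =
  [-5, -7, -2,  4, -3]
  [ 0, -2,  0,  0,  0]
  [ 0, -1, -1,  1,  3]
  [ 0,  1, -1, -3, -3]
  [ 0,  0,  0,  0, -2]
λ = -5: alg = 1, geom = 1; λ = -2: alg = 4, geom = 3

Step 1 — factor the characteristic polynomial to read off the algebraic multiplicities:
  χ_A(x) = (x + 2)^4*(x + 5)

Step 2 — compute geometric multiplicities via the rank-nullity identity g(λ) = n − rank(A − λI):
  rank(A − (-5)·I) = 4, so dim ker(A − (-5)·I) = n − 4 = 1
  rank(A − (-2)·I) = 2, so dim ker(A − (-2)·I) = n − 2 = 3

Summary:
  λ = -5: algebraic multiplicity = 1, geometric multiplicity = 1
  λ = -2: algebraic multiplicity = 4, geometric multiplicity = 3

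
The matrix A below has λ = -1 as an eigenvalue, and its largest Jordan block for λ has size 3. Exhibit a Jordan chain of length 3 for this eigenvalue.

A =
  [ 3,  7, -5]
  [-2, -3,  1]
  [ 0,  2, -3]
A Jordan chain for λ = -1 of length 3:
v_1 = (2, -4, -4)ᵀ
v_2 = (4, -2, 0)ᵀ
v_3 = (1, 0, 0)ᵀ

Let N = A − (-1)·I. We want v_3 with N^3 v_3 = 0 but N^2 v_3 ≠ 0; then v_{j-1} := N · v_j for j = 3, …, 2.

Pick v_3 = (1, 0, 0)ᵀ.
Then v_2 = N · v_3 = (4, -2, 0)ᵀ.
Then v_1 = N · v_2 = (2, -4, -4)ᵀ.

Sanity check: (A − (-1)·I) v_1 = (0, 0, 0)ᵀ = 0. ✓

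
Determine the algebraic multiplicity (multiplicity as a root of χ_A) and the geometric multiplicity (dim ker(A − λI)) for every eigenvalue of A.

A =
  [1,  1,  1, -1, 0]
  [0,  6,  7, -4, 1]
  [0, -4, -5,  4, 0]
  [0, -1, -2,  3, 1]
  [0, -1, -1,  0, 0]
λ = 1: alg = 5, geom = 2

Step 1 — factor the characteristic polynomial to read off the algebraic multiplicities:
  χ_A(x) = (x - 1)^5

Step 2 — compute geometric multiplicities via the rank-nullity identity g(λ) = n − rank(A − λI):
  rank(A − (1)·I) = 3, so dim ker(A − (1)·I) = n − 3 = 2

Summary:
  λ = 1: algebraic multiplicity = 5, geometric multiplicity = 2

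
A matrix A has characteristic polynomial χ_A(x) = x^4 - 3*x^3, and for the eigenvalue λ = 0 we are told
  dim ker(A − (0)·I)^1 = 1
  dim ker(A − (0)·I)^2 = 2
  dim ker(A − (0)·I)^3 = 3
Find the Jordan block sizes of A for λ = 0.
Block sizes for λ = 0: [3]

From the dimensions of kernels of powers, the number of Jordan blocks of size at least j is d_j − d_{j−1} where d_j = dim ker(N^j) (with d_0 = 0). Computing the differences gives [1, 1, 1].
The number of blocks of size exactly k is (#blocks of size ≥ k) − (#blocks of size ≥ k + 1), so the partition is: 1 block(s) of size 3.
In nonincreasing order the block sizes are [3].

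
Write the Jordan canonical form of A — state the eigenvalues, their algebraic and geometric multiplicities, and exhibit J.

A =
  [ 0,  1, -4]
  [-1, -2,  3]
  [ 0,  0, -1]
J_3(-1)

The characteristic polynomial is
  det(x·I − A) = x^3 + 3*x^2 + 3*x + 1 = (x + 1)^3

Eigenvalues and multiplicities (the geometric multiplicity of λ is n − rank(A − λI), which equals the number of Jordan blocks for λ):
  λ = -1: algebraic multiplicity = 3, geometric multiplicity = 1

Determining the block sizes for each eigenvalue:
  λ = -1: one block (gm = 1), so the single block has size am = 3 → block sizes [3]

Assembling the blocks gives a Jordan form
J =
  [-1,  1,  0]
  [ 0, -1,  1]
  [ 0,  0, -1]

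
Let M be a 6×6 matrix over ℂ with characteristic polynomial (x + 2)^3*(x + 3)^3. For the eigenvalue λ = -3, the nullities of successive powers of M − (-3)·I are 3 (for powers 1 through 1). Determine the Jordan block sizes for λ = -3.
Block sizes for λ = -3: [1, 1, 1]

From the dimensions of kernels of powers, the number of Jordan blocks of size at least j is d_j − d_{j−1} where d_j = dim ker(N^j) (with d_0 = 0). Computing the differences gives [3].
The number of blocks of size exactly k is (#blocks of size ≥ k) − (#blocks of size ≥ k + 1), so the partition is: 3 block(s) of size 1.
In nonincreasing order the block sizes are [1, 1, 1].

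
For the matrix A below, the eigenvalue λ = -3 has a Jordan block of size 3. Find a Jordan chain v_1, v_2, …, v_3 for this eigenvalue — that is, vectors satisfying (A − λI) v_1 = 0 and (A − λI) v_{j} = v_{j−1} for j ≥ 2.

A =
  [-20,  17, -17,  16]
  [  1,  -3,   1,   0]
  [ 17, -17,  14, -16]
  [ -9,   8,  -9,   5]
A Jordan chain for λ = -3 of length 3:
v_1 = (1, 0, -1, 0)ᵀ
v_2 = (0, 1, 0, -1)ᵀ
v_3 = (1, 1, 0, 0)ᵀ

Let N = A − (-3)·I. We want v_3 with N^3 v_3 = 0 but N^2 v_3 ≠ 0; then v_{j-1} := N · v_j for j = 3, …, 2.

Pick v_3 = (1, 1, 0, 0)ᵀ.
Then v_2 = N · v_3 = (0, 1, 0, -1)ᵀ.
Then v_1 = N · v_2 = (1, 0, -1, 0)ᵀ.

Sanity check: (A − (-3)·I) v_1 = (0, 0, 0, 0)ᵀ = 0. ✓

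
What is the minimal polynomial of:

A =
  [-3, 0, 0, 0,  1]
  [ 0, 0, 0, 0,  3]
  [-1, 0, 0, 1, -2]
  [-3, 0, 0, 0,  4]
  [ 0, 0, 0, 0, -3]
x^4 + 6*x^3 + 9*x^2

The characteristic polynomial is χ_A(x) = x^3*(x + 3)^2, so the eigenvalues are known. The minimal polynomial is
  m_A(x) = Π_λ (x − λ)^{k_λ}
where k_λ is the size of the *largest* Jordan block for λ (equivalently, the smallest k with (A − λI)^k v = 0 for every generalised eigenvector v of λ).

  λ = -3: largest Jordan block has size 2, contributing (x + 3)^2
  λ = 0: largest Jordan block has size 2, contributing (x − 0)^2

So m_A(x) = x^2*(x + 3)^2 = x^4 + 6*x^3 + 9*x^2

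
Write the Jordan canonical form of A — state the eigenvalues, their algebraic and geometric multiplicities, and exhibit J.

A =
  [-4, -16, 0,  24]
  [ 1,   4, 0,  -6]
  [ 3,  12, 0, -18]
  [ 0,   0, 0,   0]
J_2(0) ⊕ J_1(0) ⊕ J_1(0)

The characteristic polynomial is
  det(x·I − A) = x^4

Eigenvalues and multiplicities (the geometric multiplicity of λ is n − rank(A − λI), which equals the number of Jordan blocks for λ):
  λ = 0: algebraic multiplicity = 4, geometric multiplicity = 3

Determining the block sizes for each eigenvalue:
  λ = 0: 3 blocks summing to 4 forces exactly one block of size 2 and the rest size 1 → block sizes [2, 1, 1]

Assembling the blocks gives a Jordan form
J =
  [0, 1, 0, 0]
  [0, 0, 0, 0]
  [0, 0, 0, 0]
  [0, 0, 0, 0]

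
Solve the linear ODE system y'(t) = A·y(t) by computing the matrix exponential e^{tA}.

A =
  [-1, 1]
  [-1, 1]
e^{tA} =
  [1 - t, t]
  [-t, t + 1]

Strategy: write A = P · J · P⁻¹ where J is a Jordan canonical form, so e^{tA} = P · e^{tJ} · P⁻¹, and e^{tJ} can be computed block-by-block.

A has Jordan form
J =
  [0, 1]
  [0, 0]
(up to reordering of blocks).

Per-block formulas:
  For a 2×2 Jordan block J_2(0): exp(t · J_2(0)) = e^(0t)·(I + t·N), where N is the 2×2 nilpotent shift.

After assembling e^{tJ} and conjugating by P, we get:

e^{tA} =
  [1 - t, t]
  [-t, t + 1]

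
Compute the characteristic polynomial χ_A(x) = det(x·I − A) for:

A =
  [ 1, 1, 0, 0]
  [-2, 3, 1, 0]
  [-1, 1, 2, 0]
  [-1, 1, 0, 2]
x^4 - 8*x^3 + 24*x^2 - 32*x + 16

Expanding det(x·I − A) (e.g. by cofactor expansion or by noting that A is similar to its Jordan form J, which has the same characteristic polynomial as A) gives
  χ_A(x) = x^4 - 8*x^3 + 24*x^2 - 32*x + 16
which factors as (x - 2)^4. The eigenvalues (with algebraic multiplicities) are λ = 2 with multiplicity 4.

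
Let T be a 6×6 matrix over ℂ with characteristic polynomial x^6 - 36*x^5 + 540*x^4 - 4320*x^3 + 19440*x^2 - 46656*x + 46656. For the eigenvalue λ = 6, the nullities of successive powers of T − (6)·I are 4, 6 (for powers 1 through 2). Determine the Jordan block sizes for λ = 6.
Block sizes for λ = 6: [2, 2, 1, 1]

From the dimensions of kernels of powers, the number of Jordan blocks of size at least j is d_j − d_{j−1} where d_j = dim ker(N^j) (with d_0 = 0). Computing the differences gives [4, 2].
The number of blocks of size exactly k is (#blocks of size ≥ k) − (#blocks of size ≥ k + 1), so the partition is: 2 block(s) of size 1, 2 block(s) of size 2.
In nonincreasing order the block sizes are [2, 2, 1, 1].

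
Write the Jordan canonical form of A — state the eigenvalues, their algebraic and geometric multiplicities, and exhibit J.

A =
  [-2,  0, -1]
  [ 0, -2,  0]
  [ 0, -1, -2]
J_3(-2)

The characteristic polynomial is
  det(x·I − A) = x^3 + 6*x^2 + 12*x + 8 = (x + 2)^3

Eigenvalues and multiplicities (the geometric multiplicity of λ is n − rank(A − λI), which equals the number of Jordan blocks for λ):
  λ = -2: algebraic multiplicity = 3, geometric multiplicity = 1

Determining the block sizes for each eigenvalue:
  λ = -2: one block (gm = 1), so the single block has size am = 3 → block sizes [3]

Assembling the blocks gives a Jordan form
J =
  [-2,  1,  0]
  [ 0, -2,  1]
  [ 0,  0, -2]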